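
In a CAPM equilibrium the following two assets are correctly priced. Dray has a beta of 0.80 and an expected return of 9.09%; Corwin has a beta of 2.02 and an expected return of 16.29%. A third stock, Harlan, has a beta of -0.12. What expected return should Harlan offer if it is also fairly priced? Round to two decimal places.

3.66%

MRP (SML slope) = (16.29% − 9.09%) / (2.02 − 0.80) = 7.20% / 1.22 = 5.9016%
R_f (intercept) = 9.09% − 0.80 × 5.9016% = 4.3687%
E(R_Harlan) = R_f + β × MRP = 4.3687% + -0.12 × 5.9016% = 3.66%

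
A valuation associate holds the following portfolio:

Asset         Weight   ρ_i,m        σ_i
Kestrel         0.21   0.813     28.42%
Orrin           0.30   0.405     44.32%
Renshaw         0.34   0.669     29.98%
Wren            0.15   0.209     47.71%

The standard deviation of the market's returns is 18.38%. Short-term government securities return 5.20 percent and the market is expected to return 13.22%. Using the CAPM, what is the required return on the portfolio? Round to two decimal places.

13.30%

β_Kestrel = 0.813 × 28.42% / 18.38% = 1.2571
β_Orrin = 0.405 × 44.32% / 18.38% = 0.9766
β_Renshaw = 0.669 × 29.98% / 18.38% = 1.0912
β_Wren = 0.209 × 47.71% / 18.38% = 0.5425
β_P = Σ w_i β_i = 0.21×1.2571 + 0.30×0.9766 + 0.34×1.0912 + 0.15×0.5425 = 1.0094
MRP = 13.22% − 5.20% = 8.02%
E(R_P) = R_f + β_P × MRP = 5.20% + 1.0094 × 8.02% = 13.30%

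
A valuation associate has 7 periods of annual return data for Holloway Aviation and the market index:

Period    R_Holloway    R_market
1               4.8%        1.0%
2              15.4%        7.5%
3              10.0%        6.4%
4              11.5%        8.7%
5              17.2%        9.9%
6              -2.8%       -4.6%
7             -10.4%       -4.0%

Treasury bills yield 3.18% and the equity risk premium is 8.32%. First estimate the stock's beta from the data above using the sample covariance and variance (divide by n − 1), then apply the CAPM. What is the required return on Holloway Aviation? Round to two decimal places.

16.26%

Mean R_i = (4.8 + 15.4 + 10.0 + 11.5 + 17.2 − 2.8 − 10.4) / 7 = 6.5286%
Mean R_m = (1.0 + 7.5 + 6.4 + 8.7 + 9.9 − 4.6 − 4.0) / 7 = 3.5571%
Σ(R_i − R̄_i)(R_m − R̄_m) = 346.5486  ⇒  Cov = 346.5486 / 6 = 57.7581
Σ(R_m − R̄_m)² = 220.4971  ⇒  Var(R_m) = 220.4971 / 6 = 36.7495
β = Cov / Var(R_m) = 57.7581 / 36.7495 = 1.5717
E(R) = R_f + β × MRP = 3.18% + 1.5717 × 8.32% = 16.26%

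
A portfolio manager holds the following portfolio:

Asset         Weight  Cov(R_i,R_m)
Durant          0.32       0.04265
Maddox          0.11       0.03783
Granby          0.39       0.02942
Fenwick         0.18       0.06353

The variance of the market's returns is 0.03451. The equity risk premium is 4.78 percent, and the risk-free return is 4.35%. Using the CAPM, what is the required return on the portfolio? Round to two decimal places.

β_Durant = 0.04265 / 0.03451 = 1.2359
β_Maddox = 0.03783 / 0.03451 = 1.0962
β_Granby = 0.02942 / 0.03451 = 0.8525
β_Fenwick = 0.06353 / 0.03451 = 1.8409
β_P = Σ w_i β_i = 0.32×1.2359 + 0.11×1.0962 + 0.39×0.8525 + 0.18×1.8409 = 1.1799
E(R_P) = R_f + β_P × MRP = 4.35% + 1.1799 × 4.78% = 9.99%

9.99%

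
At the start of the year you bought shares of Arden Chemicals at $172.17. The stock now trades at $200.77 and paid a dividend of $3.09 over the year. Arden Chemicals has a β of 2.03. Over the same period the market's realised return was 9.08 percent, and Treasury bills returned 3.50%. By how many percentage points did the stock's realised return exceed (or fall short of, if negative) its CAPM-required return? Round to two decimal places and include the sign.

+3.58%

Realised HPR = (P1 + D1 − P0) / P0 = (200.77 + 3.09 − 172.17) / 172.17 = 31.69 / 172.17 = 18.4062%
MRP = 9.08% − 3.50% = 5.58%
CAPM required = R_f + β·MRP = 3.50% + 2.03 × 5.58% = 14.8274%
α = realised − required = 18.4062% − 14.8274% = +3.58%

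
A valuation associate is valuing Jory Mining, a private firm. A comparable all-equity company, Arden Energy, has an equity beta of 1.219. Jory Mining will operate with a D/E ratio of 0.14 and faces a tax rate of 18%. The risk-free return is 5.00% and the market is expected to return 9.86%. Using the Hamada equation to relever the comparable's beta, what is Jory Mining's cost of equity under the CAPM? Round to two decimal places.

β_L = β_U × [1 + (1 − t)(D/E)] = 1.219 × [1 + (1 − 0.18) × 0.14]
    = 1.219 × [1 + 0.82 × 0.14] = 1.219 × 1.1148 = 1.3589
MRP = 9.86% − 5.00% = 4.86%
E(R) = R_f + β_L × MRP = 5.00% + 1.3589 × 4.86% = 11.60%

11.60%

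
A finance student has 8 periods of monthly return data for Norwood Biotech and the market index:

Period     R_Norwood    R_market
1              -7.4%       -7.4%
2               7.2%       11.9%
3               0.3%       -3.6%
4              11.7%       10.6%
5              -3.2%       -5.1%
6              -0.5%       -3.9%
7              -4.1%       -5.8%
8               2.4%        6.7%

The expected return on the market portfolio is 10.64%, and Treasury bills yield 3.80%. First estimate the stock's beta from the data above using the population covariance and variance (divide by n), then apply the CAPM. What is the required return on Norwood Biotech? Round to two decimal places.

Mean R_i = (-7.4 + 7.2 + 0.3 + 11.7 − 3.2 − 0.5 − 4.1 + 2.4) / 8 = 0.8000%
Mean R_m = (-7.4 + 11.9 − 3.6 + 10.6 − 5.1 − 3.9 − 5.8 + 6.7) / 8 = 0.4250%
Σ(R_i − R̄_i)(R_m − R̄_m) = 318.7900  ⇒  Cov = 318.7900 / 8 = 39.8488
Σ(R_m − R̄_m)² = 439.9950  ⇒  Var(R_m) = 439.9950 / 8 = 54.9994
β = Cov / Var(R_m) = 39.8488 / 54.9994 = 0.7245
MRP = 10.64% − 3.80% = 6.84%
E(R) = R_f + β × MRP = 3.80% + 0.7245 × 6.84% = 8.76%

8.76%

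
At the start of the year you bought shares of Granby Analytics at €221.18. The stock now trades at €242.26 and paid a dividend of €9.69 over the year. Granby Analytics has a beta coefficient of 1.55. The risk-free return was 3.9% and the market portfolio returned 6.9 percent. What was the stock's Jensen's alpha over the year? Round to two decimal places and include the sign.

+5.36%

Realised HPR = (P1 + D1 − P0) / P0 = (242.26 + 9.69 − 221.18) / 221.18 = 30.77 / 221.18 = 13.9117%
MRP = 6.9% − 3.9% = 3.00%
CAPM required = R_f + β·MRP = 3.9% + 1.55 × 3.0% = 8.5500%
α = realised − required = 13.9117% − 8.5500% = +5.36%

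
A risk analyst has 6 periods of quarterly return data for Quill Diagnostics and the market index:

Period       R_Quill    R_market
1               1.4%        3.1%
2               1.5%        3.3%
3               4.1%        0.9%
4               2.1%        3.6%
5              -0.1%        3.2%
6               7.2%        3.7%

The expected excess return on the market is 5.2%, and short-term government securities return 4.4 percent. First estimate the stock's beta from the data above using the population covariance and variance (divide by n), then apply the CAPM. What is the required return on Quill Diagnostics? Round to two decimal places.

Mean R_i = (1.4 + 1.5 + 4.1 + 2.1 − 0.1 + 7.2) / 6 = 2.7000%
Mean R_m = (3.1 + 3.3 + 0.9 + 3.6 + 3.2 + 3.7) / 6 = 2.9667%
Σ(R_i − R̄_i)(R_m − R̄_m) = -1.2000  ⇒  Cov = -1.2000 / 6 = -0.2000
Σ(R_m − R̄_m)² = 5.3933  ⇒  Var(R_m) = 5.3933 / 6 = 0.8989
β = Cov / Var(R_m) = -0.2000 / 0.8989 = -0.2225
E(R) = R_f + β × MRP = 4.4% + -0.2225 × 5.2% = 3.24%

3.24%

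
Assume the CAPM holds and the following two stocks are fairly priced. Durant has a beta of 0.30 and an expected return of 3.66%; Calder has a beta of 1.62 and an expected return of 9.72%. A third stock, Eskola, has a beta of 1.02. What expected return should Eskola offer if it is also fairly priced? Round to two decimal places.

6.97%

MRP (SML slope) = (9.72% − 3.66%) / (1.62 − 0.30) = 6.06% / 1.32 = 4.5909%
R_f (intercept) = 3.66% − 0.30 × 4.5909% = 2.2827%
E(R_Eskola) = R_f + β × MRP = 2.2827% + 1.02 × 4.5909% = 6.97%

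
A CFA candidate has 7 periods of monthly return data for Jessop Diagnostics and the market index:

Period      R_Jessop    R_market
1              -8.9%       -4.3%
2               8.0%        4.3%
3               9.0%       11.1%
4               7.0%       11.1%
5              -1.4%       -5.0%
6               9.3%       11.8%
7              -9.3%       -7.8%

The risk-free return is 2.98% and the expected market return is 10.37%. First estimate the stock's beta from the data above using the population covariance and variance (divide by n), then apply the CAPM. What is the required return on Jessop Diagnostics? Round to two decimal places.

Mean R_i = (-8.9 + 8.0 + 9.0 + 7.0 − 1.4 + 9.3 − 9.3) / 7 = 1.9571%
Mean R_m = (-4.3 + 4.3 + 11.1 + 11.1 − 5.0 + 11.8 − 7.8) / 7 = 3.0286%
Σ(R_i − R̄_i)(R_m − R̄_m) = 398.0586  ⇒  Cov = 398.0586 / 7 = 56.8655
Σ(R_m − R̄_m)² = 444.2743  ⇒  Var(R_m) = 444.2743 / 7 = 63.4678
β = Cov / Var(R_m) = 56.8655 / 63.4678 = 0.8960
MRP = 10.37% − 2.98% = 7.39%
E(R) = R_f + β × MRP = 2.98% + 0.8960 × 7.39% = 9.60%

9.60%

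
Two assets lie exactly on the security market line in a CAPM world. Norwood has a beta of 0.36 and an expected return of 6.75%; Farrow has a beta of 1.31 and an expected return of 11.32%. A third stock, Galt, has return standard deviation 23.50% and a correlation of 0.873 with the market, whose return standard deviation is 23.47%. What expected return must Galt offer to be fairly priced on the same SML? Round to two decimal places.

MRP = (11.32% − 6.75%) / (1.31 − 0.36) = 4.8105%
R_f = 6.75% − 0.36 × 4.8105% = 5.0182%
β_Galt = ρ·σ_i/σ_m = 0.873 × 23.50 / 23.47 = 0.8741
E(R_Galt) = R_f + β × MRP = 5.0182% + 0.8741 × 4.8105% = 9.22%

9.22%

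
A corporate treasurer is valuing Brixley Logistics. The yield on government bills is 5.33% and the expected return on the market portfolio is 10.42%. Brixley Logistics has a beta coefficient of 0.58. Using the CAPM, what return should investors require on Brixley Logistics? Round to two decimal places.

Market risk premium = E(R_m) − R_f = 10.42% − 5.33% = 5.09%
E(R) = R_f + β × MRP = 5.33% + 0.58 × 5.09% = 8.28%

8.28%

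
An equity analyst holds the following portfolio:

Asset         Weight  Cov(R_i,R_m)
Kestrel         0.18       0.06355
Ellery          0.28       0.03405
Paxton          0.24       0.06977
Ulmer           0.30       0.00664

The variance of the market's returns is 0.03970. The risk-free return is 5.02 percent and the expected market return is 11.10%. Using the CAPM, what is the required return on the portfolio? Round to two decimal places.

11.10%

β_Kestrel = 0.06355 / 0.03970 = 1.6008
β_Ellery = 0.03405 / 0.03970 = 0.8577
β_Paxton = 0.06977 / 0.03970 = 1.7574
β_Ulmer = 0.00664 / 0.03970 = 0.1673
β_P = Σ w_i β_i = 0.18×1.6008 + 0.28×0.8577 + 0.24×1.7574 + 0.30×0.1673 = 1.0003
MRP = 11.10% − 5.02% = 6.08%
E(R_P) = R_f + β_P × MRP = 5.02% + 1.0003 × 6.08% = 11.10%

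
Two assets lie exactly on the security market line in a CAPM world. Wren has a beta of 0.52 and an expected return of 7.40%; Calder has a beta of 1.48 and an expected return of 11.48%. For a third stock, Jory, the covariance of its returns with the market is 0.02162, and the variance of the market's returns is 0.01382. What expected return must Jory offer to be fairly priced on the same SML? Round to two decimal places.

MRP = (11.48% − 7.40%) / (1.48 − 0.52) = 4.2500%
R_f = 7.40% − 0.52 × 4.2500% = 5.1900%
β_Jory = Cov / Var(R_m) = 0.02162 / 0.01382 = 1.5644
E(R_Jory) = R_f + β × MRP = 5.1900% + 1.5644 × 4.2500% = 11.84%

11.84%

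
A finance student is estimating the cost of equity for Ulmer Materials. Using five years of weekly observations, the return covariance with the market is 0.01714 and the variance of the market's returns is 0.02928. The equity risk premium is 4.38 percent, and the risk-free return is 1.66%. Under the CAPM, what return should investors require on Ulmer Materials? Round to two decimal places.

β = Cov(R_i, R_m) / Var(R_m) = 0.01714 / 0.02928 = 0.5854
E(R) = R_f + β × MRP = 1.66% + 0.5854 × 4.38% = 4.22%

4.22%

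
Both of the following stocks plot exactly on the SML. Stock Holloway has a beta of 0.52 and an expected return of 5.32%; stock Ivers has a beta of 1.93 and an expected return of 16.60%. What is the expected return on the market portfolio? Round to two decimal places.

Both satisfy E(R) = R_f + β·MRP, so the slope of the SML is
MRP = (16.60% − 5.32%) / (1.93 − 0.52) = 11.28% / 1.41 = 8.0000%
R_f = E(R_Holloway) − β_Holloway·MRP = 5.32% − 0.52 × 8.0000% = 1.1600%
E(R_m) = R_f + MRP = 1.1600% + 8.0000% = 9.16%

9.16%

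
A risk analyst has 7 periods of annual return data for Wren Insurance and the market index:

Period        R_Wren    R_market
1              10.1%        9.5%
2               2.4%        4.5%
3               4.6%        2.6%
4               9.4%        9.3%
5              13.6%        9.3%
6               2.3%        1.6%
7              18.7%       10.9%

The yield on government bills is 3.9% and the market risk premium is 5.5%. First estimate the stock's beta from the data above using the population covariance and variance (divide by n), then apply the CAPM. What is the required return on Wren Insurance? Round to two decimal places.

Mean R_i = (10.1 + 2.4 + 4.6 + 9.4 + 13.6 + 2.3 + 18.7) / 7 = 8.7286%
Mean R_m = (9.5 + 4.5 + 2.6 + 9.3 + 9.3 + 1.6 + 10.9) / 7 = 6.8143%
Σ(R_i − R̄_i)(R_m − R̄_m) = 123.7671  ⇒  Cov = 123.7671 / 7 = 17.6810
Σ(R_m − R̄_m)² = 86.5686  ⇒  Var(R_m) = 86.5686 / 7 = 12.3669
β = Cov / Var(R_m) = 17.6810 / 12.3669 = 1.4297
E(R) = R_f + β × MRP = 3.9% + 1.4297 × 5.5% = 11.76%

11.76%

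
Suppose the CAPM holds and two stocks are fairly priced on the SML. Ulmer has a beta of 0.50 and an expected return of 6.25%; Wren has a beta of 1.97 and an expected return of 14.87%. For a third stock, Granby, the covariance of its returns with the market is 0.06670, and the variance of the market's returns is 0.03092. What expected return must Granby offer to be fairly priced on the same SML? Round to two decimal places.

15.97%

MRP = (14.87% − 6.25%) / (1.97 − 0.50) = 5.8639%
R_f = 6.25% − 0.50 × 5.8639% = 3.3181%
β_Granby = Cov / Var(R_m) = 0.06670 / 0.03092 = 2.1572
E(R_Granby) = R_f + β × MRP = 3.3181% + 2.1572 × 5.8639% = 15.97%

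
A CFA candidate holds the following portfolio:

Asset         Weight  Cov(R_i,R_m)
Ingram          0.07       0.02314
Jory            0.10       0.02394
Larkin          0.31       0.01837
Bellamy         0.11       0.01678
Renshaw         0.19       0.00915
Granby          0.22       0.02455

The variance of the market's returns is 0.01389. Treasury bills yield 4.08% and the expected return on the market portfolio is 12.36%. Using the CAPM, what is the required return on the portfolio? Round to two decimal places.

15.22%

β_Ingram = 0.02314 / 0.01389 = 1.6659
β_Jory = 0.02394 / 0.01389 = 1.7235
β_Larkin = 0.01837 / 0.01389 = 1.3225
β_Bellamy = 0.01678 / 0.01389 = 1.2081
β_Renshaw = 0.00915 / 0.01389 = 0.6587
β_Granby = 0.02455 / 0.01389 = 1.7675
β_P = Σ w_i β_i = 0.07×1.6659 + 0.10×1.7235 + 0.31×1.3225 + 0.11×1.2081 + 0.19×0.6587 + 0.22×1.7675 = 1.3458
MRP = 12.36% − 4.08% = 8.28%
E(R_P) = R_f + β_P × MRP = 4.08% + 1.3458 × 8.28% = 15.22%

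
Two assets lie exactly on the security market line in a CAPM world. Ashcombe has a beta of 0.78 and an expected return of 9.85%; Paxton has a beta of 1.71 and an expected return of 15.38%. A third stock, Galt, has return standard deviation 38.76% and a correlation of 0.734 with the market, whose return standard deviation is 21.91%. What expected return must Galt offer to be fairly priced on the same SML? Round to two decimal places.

12.93%

MRP = (15.38% − 9.85%) / (1.71 − 0.78) = 5.9462%
R_f = 9.85% − 0.78 × 5.9462% = 5.2120%
β_Galt = ρ·σ_i/σ_m = 0.734 × 38.76 / 21.91 = 1.2985
E(R_Galt) = R_f + β × MRP = 5.2120% + 1.2985 × 5.9462% = 12.93%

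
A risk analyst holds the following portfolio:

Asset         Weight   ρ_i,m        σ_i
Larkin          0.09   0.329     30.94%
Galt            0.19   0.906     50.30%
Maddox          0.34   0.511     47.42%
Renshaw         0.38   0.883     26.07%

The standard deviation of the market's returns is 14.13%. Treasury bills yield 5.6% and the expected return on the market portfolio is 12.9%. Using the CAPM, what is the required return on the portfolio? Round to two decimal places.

β_Larkin = 0.329 × 30.94% / 14.13% = 0.7204
β_Galt = 0.906 × 50.30% / 14.13% = 3.2252
β_Maddox = 0.511 × 47.42% / 14.13% = 1.7149
β_Renshaw = 0.883 × 26.07% / 14.13% = 1.6291
β_P = Σ w_i β_i = 0.09×0.7204 + 0.19×3.2252 + 0.34×1.7149 + 0.38×1.6291 = 1.8797
MRP = 12.9% − 5.6% = 7.30%
E(R_P) = R_f + β_P × MRP = 5.6% + 1.8797 × 7.3% = 19.32%

19.32%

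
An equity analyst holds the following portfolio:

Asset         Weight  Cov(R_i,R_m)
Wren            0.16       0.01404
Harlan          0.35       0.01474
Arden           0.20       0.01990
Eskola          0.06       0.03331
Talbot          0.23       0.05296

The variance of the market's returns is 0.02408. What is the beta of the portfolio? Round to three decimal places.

β_Wren = 0.01404 / 0.02408 = 0.5831
β_Harlan = 0.01474 / 0.02408 = 0.6121
β_Arden = 0.01990 / 0.02408 = 0.8264
β_Eskola = 0.03331 / 0.02408 = 1.3833
β_Talbot = 0.05296 / 0.02408 = 2.1993
β_P = Σ w_i β_i = 0.16×0.5831 + 0.35×0.6121 + 0.20×0.8264 + 0.06×1.3833 + 0.23×2.1993 = 1.0616

1.062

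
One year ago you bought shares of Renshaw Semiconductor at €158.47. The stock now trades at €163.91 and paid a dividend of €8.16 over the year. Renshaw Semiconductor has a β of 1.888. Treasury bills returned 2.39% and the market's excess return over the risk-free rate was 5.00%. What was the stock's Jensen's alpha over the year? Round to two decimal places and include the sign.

-3.25%

Realised HPR = (P1 + D1 − P0) / P0 = (163.91 + 8.16 − 158.47) / 158.47 = 13.60 / 158.47 = 8.5821%
CAPM required = R_f + β·MRP = 2.39% + 1.888 × 5.00% = 11.83000%
α = realised − required = 8.5821% − 11.83000% = -3.25%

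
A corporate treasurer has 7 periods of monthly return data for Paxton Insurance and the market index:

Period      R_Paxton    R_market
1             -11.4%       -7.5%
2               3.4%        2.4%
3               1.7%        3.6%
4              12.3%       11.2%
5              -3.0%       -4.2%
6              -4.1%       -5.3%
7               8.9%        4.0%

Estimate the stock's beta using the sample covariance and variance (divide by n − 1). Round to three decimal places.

Mean R_i = (-11.4 + 3.4 + 1.7 + 12.3 − 3.0 − 4.1 + 8.9) / 7 = 1.1143%
Mean R_m = (-7.5 + 2.4 + 3.6 + 11.2 − 4.2 − 5.3 + 4.0) / 7 = 0.6000%
Σ(R_i − R̄_i)(R_m − R̄_m) = 302.7900  ⇒  Cov = 302.7900 / 6 = 50.4650
Σ(R_m − R̄_m)² = 259.6200  ⇒  Var(R_m) = 259.6200 / 6 = 43.2700
β = Cov / Var(R_m) = 50.4650 / 43.2700 = 1.1663

1.166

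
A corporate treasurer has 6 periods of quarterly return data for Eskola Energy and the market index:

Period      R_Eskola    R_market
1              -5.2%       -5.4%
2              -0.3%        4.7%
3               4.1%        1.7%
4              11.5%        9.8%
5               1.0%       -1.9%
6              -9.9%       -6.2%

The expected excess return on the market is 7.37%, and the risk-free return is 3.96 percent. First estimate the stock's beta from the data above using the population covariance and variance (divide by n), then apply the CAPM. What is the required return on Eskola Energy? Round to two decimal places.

Mean R_i = (-5.2 − 0.3 + 4.1 + 11.5 + 1.0 − 9.9) / 6 = 0.2000%
Mean R_m = (-5.4 + 4.7 + 1.7 + 9.8 − 1.9 − 6.2) / 6 = 0.4500%
Σ(R_i − R̄_i)(R_m − R̄_m) = 205.2800  ⇒  Cov = 205.2800 / 6 = 34.2133
Σ(R_m − R̄_m)² = 191.0150  ⇒  Var(R_m) = 191.0150 / 6 = 31.8358
β = Cov / Var(R_m) = 34.2133 / 31.8358 = 1.0747
E(R) = R_f + β × MRP = 3.96% + 1.0747 × 7.37% = 11.88%

11.88%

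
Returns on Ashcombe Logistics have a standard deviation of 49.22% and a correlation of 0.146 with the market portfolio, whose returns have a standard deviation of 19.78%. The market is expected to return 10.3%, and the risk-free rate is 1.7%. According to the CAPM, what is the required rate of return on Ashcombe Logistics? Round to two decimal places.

4.82%

β = ρ × σ_i / σ_m = 0.146 × 49.22% / 19.78% = 0.3633
MRP = 10.3% − 1.7% = 8.60%
E(R) = 1.7% + 0.3633 × 8.6% = 4.82%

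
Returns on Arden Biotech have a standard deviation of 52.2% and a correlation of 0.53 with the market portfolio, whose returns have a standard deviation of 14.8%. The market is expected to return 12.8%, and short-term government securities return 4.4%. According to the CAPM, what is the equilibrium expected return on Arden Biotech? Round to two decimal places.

β = ρ × σ_i / σ_m = 0.53 × 52.2% / 14.8% = 1.8693
MRP = 12.8% − 4.4% = 8.40%
E(R) = 4.4% + 1.8693 × 8.4% = 20.10%

20.10%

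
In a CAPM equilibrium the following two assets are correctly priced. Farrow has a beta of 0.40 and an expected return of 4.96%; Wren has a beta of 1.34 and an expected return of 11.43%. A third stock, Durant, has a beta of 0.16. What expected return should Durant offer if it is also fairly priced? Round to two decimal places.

MRP (SML slope) = (11.43% − 4.96%) / (1.34 − 0.40) = 6.47% / 0.94 = 6.8830%
R_f (intercept) = 4.96% − 0.40 × 6.8830% = 2.2068%
E(R_Durant) = R_f + β × MRP = 2.2068% + 0.16 × 6.8830% = 3.31%

3.31%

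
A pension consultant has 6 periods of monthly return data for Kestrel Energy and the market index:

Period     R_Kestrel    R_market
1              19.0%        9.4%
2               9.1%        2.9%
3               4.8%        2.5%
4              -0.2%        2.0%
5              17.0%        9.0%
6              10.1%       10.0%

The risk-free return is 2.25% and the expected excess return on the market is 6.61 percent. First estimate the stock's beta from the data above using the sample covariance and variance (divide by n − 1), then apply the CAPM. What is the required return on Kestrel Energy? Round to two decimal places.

12.36%

Mean R_i = (19.0 + 9.1 + 4.8 − 0.2 + 17.0 + 10.1) / 6 = 9.9667%
Mean R_m = (9.4 + 2.9 + 2.5 + 2.0 + 9.0 + 10.0) / 6 = 5.9667%
Σ(R_i − R̄_i)(R_m − R̄_m) = 113.7833  ⇒  Cov = 113.7833 / 5 = 22.7567
Σ(R_m − R̄_m)² = 74.4133  ⇒  Var(R_m) = 74.4133 / 5 = 14.8827
β = Cov / Var(R_m) = 22.7567 / 14.8827 = 1.5291
E(R) = R_f + β × MRP = 2.25% + 1.5291 × 6.61% = 12.36%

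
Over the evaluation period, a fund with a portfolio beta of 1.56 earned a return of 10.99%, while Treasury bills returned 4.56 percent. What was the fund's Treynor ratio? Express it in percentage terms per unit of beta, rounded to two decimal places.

Treynor = (R_P − R_f) / β_P = (10.99% − 4.56%) / 1.5600 = 6.43% / 1.5600 = 4.12%

4.12%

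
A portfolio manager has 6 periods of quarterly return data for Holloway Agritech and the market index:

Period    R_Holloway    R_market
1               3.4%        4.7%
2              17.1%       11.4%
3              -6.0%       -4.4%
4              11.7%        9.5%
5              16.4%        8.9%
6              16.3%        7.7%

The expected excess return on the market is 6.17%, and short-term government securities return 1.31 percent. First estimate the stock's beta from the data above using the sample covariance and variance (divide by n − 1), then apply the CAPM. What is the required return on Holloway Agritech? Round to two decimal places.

10.79%

Mean R_i = (3.4 + 17.1 − 6.0 + 11.7 + 16.4 + 16.3) / 6 = 9.8167%
Mean R_m = (4.7 + 11.4 − 4.4 + 9.5 + 8.9 + 7.7) / 6 = 6.3000%
Σ(R_i − R̄_i)(R_m − R̄_m) = 248.8700  ⇒  Cov = 248.8700 / 5 = 49.7740
Σ(R_m − R̄_m)² = 162.0200  ⇒  Var(R_m) = 162.0200 / 5 = 32.4040
β = Cov / Var(R_m) = 49.7740 / 32.4040 = 1.5360
E(R) = R_f + β × MRP = 1.31% + 1.5360 × 6.17% = 10.79%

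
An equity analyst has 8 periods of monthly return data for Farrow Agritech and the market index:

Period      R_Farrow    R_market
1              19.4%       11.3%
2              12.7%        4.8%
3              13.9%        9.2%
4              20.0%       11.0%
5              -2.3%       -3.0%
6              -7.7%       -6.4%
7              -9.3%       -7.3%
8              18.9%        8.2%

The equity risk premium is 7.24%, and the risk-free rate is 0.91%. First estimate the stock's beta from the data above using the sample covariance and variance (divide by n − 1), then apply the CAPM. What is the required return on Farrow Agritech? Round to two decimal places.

Mean R_i = (19.4 + 12.7 + 13.9 + 20.0 − 2.3 − 7.7 − 9.3 + 18.9) / 8 = 8.2000%
Mean R_m = (11.3 + 4.8 + 9.2 + 11.0 − 3.0 − 6.4 − 7.3 + 8.2) / 8 = 3.4750%
Σ(R_i − R̄_i)(R_m − R̄_m) = 679.1500  ⇒  Cov = 679.1500 / 7 = 97.0214
Σ(R_m − R̄_m)² = 430.2550  ⇒  Var(R_m) = 430.2550 / 7 = 61.4650
β = Cov / Var(R_m) = 97.0214 / 61.4650 = 1.5785
E(R) = R_f + β × MRP = 0.91% + 1.5785 × 7.24% = 12.34%

12.34%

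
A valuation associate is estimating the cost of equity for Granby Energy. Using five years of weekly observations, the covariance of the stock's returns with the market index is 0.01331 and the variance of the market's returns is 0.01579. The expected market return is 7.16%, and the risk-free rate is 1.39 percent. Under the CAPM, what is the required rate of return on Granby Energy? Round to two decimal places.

6.25%

β = Cov(R_i, R_m) / Var(R_m) = 0.01331 / 0.01579 = 0.8429
MRP = 7.16% − 1.39% = 5.77%
E(R) = R_f + β × MRP = 1.39% + 0.8429 × 5.77% = 6.25%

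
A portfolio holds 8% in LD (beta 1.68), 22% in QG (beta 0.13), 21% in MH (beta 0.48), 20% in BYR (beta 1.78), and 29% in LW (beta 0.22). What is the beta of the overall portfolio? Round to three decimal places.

0.684

β_P = Σ w_i β_i = 0.08×1.68 + 0.22×0.13 + 0.21×0.48 + 0.20×1.78 + 0.29×0.22 = 0.6836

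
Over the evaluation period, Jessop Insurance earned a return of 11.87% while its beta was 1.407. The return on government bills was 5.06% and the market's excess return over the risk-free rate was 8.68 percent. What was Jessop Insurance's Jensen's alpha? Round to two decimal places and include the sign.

CAPM benchmark = R_f + β(R_m − R_f) = 5.06% + 1.407 × 8.68% = 17.27276%
α = actual − benchmark = 11.87% − 17.27276% = -5.40%

-5.40%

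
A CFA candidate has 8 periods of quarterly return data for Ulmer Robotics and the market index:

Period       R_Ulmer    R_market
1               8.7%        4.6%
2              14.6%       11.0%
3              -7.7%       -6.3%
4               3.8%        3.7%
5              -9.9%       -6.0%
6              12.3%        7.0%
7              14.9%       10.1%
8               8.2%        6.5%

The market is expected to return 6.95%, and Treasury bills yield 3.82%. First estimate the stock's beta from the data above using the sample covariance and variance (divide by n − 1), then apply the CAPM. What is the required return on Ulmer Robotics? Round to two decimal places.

Mean R_i = (8.7 + 14.6 − 7.7 + 3.8 − 9.9 + 12.3 + 14.9 + 8.2) / 8 = 5.6125%
Mean R_m = (4.6 + 11.0 − 6.3 + 3.7 − 6.0 + 7.0 + 10.1 + 6.5) / 8 = 3.8250%
Σ(R_i − R̄_i)(R_m − R̄_m) = 440.7375  ⇒  Cov = 440.7375 / 7 = 62.9625
Σ(R_m − R̄_m)² = 307.7550  ⇒  Var(R_m) = 307.7550 / 7 = 43.9650
β = Cov / Var(R_m) = 62.9625 / 43.9650 = 1.4321
MRP = 6.95% − 3.82% = 3.13%
E(R) = R_f + β × MRP = 3.82% + 1.4321 × 3.13% = 8.30%

8.30%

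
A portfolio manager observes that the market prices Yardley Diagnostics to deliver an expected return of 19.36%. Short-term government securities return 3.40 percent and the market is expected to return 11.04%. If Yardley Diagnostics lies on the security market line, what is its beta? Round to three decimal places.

MRP = 11.04% − 3.40% = 7.64%
β = (E(R) − R_f) / MRP = (19.36% − 3.40%) / 7.64% = 15.96% / 7.64% = 2.089

2.089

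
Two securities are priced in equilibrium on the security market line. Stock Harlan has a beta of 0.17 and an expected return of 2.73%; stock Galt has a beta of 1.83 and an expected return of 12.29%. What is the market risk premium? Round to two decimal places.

Both satisfy E(R) = R_f + β·MRP, so the slope of the SML is
MRP = (12.29% − 2.73%) / (1.83 − 0.17) = 9.56% / 1.66 = 5.7590%

5.76%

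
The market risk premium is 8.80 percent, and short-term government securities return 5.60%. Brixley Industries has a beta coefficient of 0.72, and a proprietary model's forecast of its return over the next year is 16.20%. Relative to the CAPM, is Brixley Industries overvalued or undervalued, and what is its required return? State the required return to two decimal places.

Undervalued; required return 11.94%

Required return = R_f + β·MRP = 5.60% + 0.72 × 8.80% = 11.94%
Forecast 16.20% > required 11.94% → the stock plots above the SML → undervalued.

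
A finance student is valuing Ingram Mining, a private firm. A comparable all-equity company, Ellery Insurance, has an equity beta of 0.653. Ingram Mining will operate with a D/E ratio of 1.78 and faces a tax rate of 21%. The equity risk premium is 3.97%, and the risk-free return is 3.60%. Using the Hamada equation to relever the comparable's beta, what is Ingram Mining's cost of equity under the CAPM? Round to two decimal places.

9.84%

β_L = β_U × [1 + (1 − t)(D/E)] = 0.653 × [1 + (1 − 0.21) × 1.78]
    = 0.653 × [1 + 0.79 × 1.78] = 0.653 × 2.4062 = 1.5712
E(R) = R_f + β_L × MRP = 3.60% + 1.5712 × 3.97% = 9.84%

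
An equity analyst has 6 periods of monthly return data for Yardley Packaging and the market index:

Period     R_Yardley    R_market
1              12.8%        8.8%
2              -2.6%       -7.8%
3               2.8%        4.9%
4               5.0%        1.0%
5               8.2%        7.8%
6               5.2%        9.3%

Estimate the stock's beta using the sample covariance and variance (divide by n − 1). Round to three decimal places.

0.645

Mean R_i = (12.8 − 2.6 + 2.8 + 5.0 + 8.2 + 5.2) / 6 = 5.2333%
Mean R_m = (8.8 − 7.8 + 4.9 + 1.0 + 7.8 + 9.3) / 6 = 4.0000%
Σ(R_i − R̄_i)(R_m − R̄_m) = 138.3600  ⇒  Cov = 138.3600 / 5 = 27.6720
Σ(R_m − R̄_m)² = 214.6200  ⇒  Var(R_m) = 214.6200 / 5 = 42.9240
β = Cov / Var(R_m) = 27.6720 / 42.9240 = 0.6447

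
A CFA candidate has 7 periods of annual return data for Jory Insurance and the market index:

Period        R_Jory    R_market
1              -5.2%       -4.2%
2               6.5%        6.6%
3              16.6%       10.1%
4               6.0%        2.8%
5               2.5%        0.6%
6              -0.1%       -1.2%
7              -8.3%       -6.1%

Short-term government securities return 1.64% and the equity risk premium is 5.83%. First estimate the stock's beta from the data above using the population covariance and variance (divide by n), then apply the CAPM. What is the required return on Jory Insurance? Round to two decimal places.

Mean R_i = (-5.2 + 6.5 + 16.6 + 6.0 + 2.5 − 0.1 − 8.3) / 7 = 2.5714%
Mean R_m = (-4.2 + 6.6 + 10.1 + 2.8 + 0.6 − 1.2 − 6.1) / 7 = 1.2286%
Σ(R_i − R̄_i)(R_m − R̄_m) = 279.3357  ⇒  Cov = 279.3357 / 7 = 39.9051
Σ(R_m − R̄_m)² = 199.4943  ⇒  Var(R_m) = 199.4943 / 7 = 28.4992
β = Cov / Var(R_m) = 39.9051 / 28.4992 = 1.4002
E(R) = R_f + β × MRP = 1.64% + 1.4002 × 5.83% = 9.80%

9.80%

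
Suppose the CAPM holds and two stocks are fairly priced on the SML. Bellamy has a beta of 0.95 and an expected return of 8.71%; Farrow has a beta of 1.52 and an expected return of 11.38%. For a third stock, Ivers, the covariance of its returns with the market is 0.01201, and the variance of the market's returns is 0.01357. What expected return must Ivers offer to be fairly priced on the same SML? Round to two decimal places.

MRP = (11.38% − 8.71%) / (1.52 − 0.95) = 4.6842%
R_f = 8.71% − 0.95 × 4.6842% = 4.2600%
β_Ivers = Cov / Var(R_m) = 0.01201 / 0.01357 = 0.8850
E(R_Ivers) = R_f + β × MRP = 4.2600% + 0.8850 × 4.6842% = 8.41%

8.41%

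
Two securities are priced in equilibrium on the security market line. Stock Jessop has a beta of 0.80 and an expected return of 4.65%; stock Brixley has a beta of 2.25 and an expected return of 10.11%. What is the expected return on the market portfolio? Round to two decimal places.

5.40%

Both satisfy E(R) = R_f + β·MRP, so the slope of the SML is
MRP = (10.11% − 4.65%) / (2.25 − 0.80) = 5.46% / 1.45 = 3.7655%
R_f = E(R_Jessop) − β_Jessop·MRP = 4.65% − 0.80 × 3.7655% = 1.6376%
E(R_m) = R_f + MRP = 1.6376% + 3.7655% = 5.40%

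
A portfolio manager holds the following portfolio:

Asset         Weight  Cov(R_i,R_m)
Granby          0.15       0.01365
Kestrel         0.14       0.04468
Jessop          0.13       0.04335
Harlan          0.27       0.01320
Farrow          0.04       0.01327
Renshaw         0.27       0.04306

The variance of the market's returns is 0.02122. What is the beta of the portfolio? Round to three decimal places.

β_Granby = 0.01365 / 0.02122 = 0.6433
β_Kestrel = 0.04468 / 0.02122 = 2.1056
β_Jessop = 0.04335 / 0.02122 = 2.0429
β_Harlan = 0.01320 / 0.02122 = 0.6221
β_Farrow = 0.01327 / 0.02122 = 0.6254
β_Renshaw = 0.04306 / 0.02122 = 2.0292
β_P = Σ w_i β_i = 0.15×0.6433 + 0.14×2.1056 + 0.13×2.0429 + 0.27×0.6221 + 0.04×0.6254 + 0.27×2.0292 = 1.3977

1.398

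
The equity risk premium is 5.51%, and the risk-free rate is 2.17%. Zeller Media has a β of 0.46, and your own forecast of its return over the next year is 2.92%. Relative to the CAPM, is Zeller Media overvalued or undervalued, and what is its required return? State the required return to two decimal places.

Required return = R_f + β·MRP = 2.17% + 0.46 × 5.51% = 4.70%
Forecast 2.92% < required 4.70% → the stock plots below the SML → overvalued.

Overvalued; required return 4.70%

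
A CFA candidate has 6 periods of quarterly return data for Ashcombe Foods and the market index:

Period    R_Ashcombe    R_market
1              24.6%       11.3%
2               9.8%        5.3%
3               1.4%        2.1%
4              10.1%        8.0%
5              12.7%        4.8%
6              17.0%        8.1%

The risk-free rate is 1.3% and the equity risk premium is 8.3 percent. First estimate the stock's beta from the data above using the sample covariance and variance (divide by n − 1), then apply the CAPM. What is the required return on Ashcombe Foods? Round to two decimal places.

19.58%

Mean R_i = (24.6 + 9.8 + 1.4 + 10.1 + 12.7 + 17.0) / 6 = 12.6000%
Mean R_m = (11.3 + 5.3 + 2.1 + 8.0 + 4.8 + 8.1) / 6 = 6.6000%
Σ(R_i − R̄_i)(R_m − R̄_m) = 113.3600  ⇒  Cov = 113.3600 / 5 = 22.6720
Σ(R_m − R̄_m)² = 51.4800  ⇒  Var(R_m) = 51.4800 / 5 = 10.2960
β = Cov / Var(R_m) = 22.6720 / 10.2960 = 2.2020
E(R) = R_f + β × MRP = 1.3% + 2.2020 × 8.3% = 19.58%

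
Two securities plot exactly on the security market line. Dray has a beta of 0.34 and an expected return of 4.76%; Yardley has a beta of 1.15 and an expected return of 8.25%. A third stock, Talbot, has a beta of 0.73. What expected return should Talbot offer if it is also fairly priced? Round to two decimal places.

MRP (SML slope) = (8.25% − 4.76%) / (1.15 − 0.34) = 3.49% / 0.81 = 4.3086%
R_f (intercept) = 4.76% − 0.34 × 4.3086% = 3.2951%
E(R_Talbot) = R_f + β × MRP = 3.2951% + 0.73 × 4.3086% = 6.44%

6.44%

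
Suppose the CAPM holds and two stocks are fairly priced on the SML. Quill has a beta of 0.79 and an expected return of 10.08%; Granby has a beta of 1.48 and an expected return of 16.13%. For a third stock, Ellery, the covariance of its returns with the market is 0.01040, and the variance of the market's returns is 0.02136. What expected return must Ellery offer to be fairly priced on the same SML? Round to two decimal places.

7.42%

MRP = (16.13% − 10.08%) / (1.48 − 0.79) = 8.7681%
R_f = 10.08% − 0.79 × 8.7681% = 3.1532%
β_Ellery = Cov / Var(R_m) = 0.01040 / 0.02136 = 0.4869
E(R_Ellery) = R_f + β × MRP = 3.1532% + 0.4869 × 8.7681% = 7.42%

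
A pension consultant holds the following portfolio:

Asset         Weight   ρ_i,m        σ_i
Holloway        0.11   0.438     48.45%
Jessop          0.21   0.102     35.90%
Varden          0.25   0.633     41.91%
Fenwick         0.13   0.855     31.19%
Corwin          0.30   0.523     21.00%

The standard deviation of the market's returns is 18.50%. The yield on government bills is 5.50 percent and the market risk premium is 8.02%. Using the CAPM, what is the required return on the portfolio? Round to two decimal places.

12.65%

β_Holloway = 0.438 × 48.45% / 18.50% = 1.1471
β_Jessop = 0.102 × 35.90% / 18.50% = 0.1979
β_Varden = 0.633 × 41.91% / 18.50% = 1.4340
β_Fenwick = 0.855 × 31.19% / 18.50% = 1.4415
β_Corwin = 0.523 × 21.00% / 18.50% = 0.5937
β_P = Σ w_i β_i = 0.11×1.1471 + 0.21×0.1979 + 0.25×1.4340 + 0.13×1.4415 + 0.30×0.5937 = 0.8917
E(R_P) = R_f + β_P × MRP = 5.50% + 0.8917 × 8.02% = 12.65%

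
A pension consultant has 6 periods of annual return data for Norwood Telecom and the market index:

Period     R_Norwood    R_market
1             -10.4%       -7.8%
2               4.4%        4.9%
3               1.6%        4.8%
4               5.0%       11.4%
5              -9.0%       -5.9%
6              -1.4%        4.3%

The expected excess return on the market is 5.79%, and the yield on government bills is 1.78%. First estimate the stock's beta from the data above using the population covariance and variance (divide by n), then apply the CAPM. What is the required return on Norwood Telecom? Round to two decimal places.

Mean R_i = (-10.4 + 4.4 + 1.6 + 5.0 − 9.0 − 1.4) / 6 = -1.6333%
Mean R_m = (-7.8 + 4.9 + 4.8 + 11.4 − 5.9 + 4.3) / 6 = 1.9500%
Σ(R_i − R̄_i)(R_m − R̄_m) = 233.5500  ⇒  Cov = 233.5500 / 6 = 38.9250
Σ(R_m − R̄_m)² = 268.3350  ⇒  Var(R_m) = 268.3350 / 6 = 44.7225
β = Cov / Var(R_m) = 38.9250 / 44.7225 = 0.8704
E(R) = R_f + β × MRP = 1.78% + 0.8704 × 5.79% = 6.82%

6.82%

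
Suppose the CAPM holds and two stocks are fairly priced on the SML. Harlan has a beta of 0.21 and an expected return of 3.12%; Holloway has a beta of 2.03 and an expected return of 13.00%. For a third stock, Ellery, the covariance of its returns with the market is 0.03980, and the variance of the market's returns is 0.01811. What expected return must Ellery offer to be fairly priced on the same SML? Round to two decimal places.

MRP = (13.00% − 3.12%) / (2.03 − 0.21) = 5.4286%
R_f = 3.12% − 0.21 × 5.4286% = 1.9800%
β_Ellery = Cov / Var(R_m) = 0.03980 / 0.01811 = 2.1977
E(R_Ellery) = R_f + β × MRP = 1.9800% + 2.1977 × 5.4286% = 13.91%

13.91%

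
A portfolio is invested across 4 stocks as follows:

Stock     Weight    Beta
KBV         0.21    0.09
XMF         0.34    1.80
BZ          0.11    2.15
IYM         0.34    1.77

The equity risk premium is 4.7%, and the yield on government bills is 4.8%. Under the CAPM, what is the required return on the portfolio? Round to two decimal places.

β_P = Σ w_i β_i = 0.21×0.09 + 0.34×1.80 + 0.11×2.15 + 0.34×1.77 = 1.4692
E(R_P) = R_f + β_P × MRP = 4.8% + 1.4692 × 4.7% = 11.71%

11.71%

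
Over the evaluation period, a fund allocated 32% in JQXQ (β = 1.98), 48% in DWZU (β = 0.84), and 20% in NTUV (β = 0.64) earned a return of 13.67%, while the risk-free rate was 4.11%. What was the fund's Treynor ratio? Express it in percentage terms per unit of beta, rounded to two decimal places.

8.21%

β_P = 0.32×1.98 + 0.48×0.84 + 0.20×0.64 = 1.1648
Treynor = (R_P − R_f) / β_P = (13.67% − 4.11%) / 1.1648 = 9.56% / 1.1648 = 8.21%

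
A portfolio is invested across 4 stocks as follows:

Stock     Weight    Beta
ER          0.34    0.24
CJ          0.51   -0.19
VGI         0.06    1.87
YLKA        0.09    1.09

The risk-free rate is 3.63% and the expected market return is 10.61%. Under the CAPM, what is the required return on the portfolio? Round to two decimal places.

β_P = Σ w_i β_i = 0.34×0.24 + 0.51×-0.19 + 0.06×1.87 + 0.09×1.09 = 0.1950
MRP = 10.61% − 3.63% = 6.98%
E(R_P) = R_f + β_P × MRP = 3.63% + 0.1950 × 6.98% = 4.99%

4.99%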